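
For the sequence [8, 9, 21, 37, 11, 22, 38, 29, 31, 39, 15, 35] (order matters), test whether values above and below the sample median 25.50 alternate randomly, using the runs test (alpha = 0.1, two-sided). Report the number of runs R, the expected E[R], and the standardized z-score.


Step 1: Compute median = 25.50; label A = above, B = below.
Labels in order: BBBABBAAAABA  (n_A = 6, n_B = 6)
Step 2: Count runs R = 6.
Step 3: Under H0 (random ordering), E[R] = 2*n_A*n_B/(n_A+n_B) + 1 = 2*6*6/12 + 1 = 7.0000.
        Var[R] = 2*n_A*n_B*(2*n_A*n_B - n_A - n_B) / ((n_A+n_B)^2 * (n_A+n_B-1)) = 4320/1584 = 2.7273.
        SD[R] = 1.6514.
Step 4: Continuity-corrected z = (R + 0.5 - E[R]) / SD[R] = (6 + 0.5 - 7.0000) / 1.6514 = -0.3028.
Step 5: Two-sided p-value via normal approximation = 2*(1 - Phi(|z|)) = 0.762069.
Step 6: alpha = 0.1. fail to reject H0.

R = 6, z = -0.3028, p = 0.762069, fail to reject H0.


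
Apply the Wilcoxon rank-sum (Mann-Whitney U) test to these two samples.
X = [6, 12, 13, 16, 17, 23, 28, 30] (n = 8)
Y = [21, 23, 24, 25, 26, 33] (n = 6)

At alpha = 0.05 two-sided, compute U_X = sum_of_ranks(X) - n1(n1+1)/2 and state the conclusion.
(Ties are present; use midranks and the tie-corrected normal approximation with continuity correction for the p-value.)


Step 1: Combine and sort all 14 observations; assign midranks.
sorted (value, group): (6,X), (12,X), (13,X), (16,X), (17,X), (21,Y), (23,X), (23,Y), (24,Y), (25,Y), (26,Y), (28,X), (30,X), (33,Y)
ranks: 6->1, 12->2, 13->3, 16->4, 17->5, 21->6, 23->7.5, 23->7.5, 24->9, 25->10, 26->11, 28->12, 30->13, 33->14
Step 2: Rank sum for X: R1 = 1 + 2 + 3 + 4 + 5 + 7.5 + 12 + 13 = 47.5.
Step 3: U_X = R1 - n1(n1+1)/2 = 47.5 - 8*9/2 = 47.5 - 36 = 11.5.
       U_Y = n1*n2 - U_X = 48 - 11.5 = 36.5.
Step 4: Ties are present, so use the tie-corrected normal approximation (with continuity correction) for the p-value.
Step 5: p-value = 0.120926; compare to alpha = 0.05. fail to reject H0.

U_X = 11.5, p = 0.120926, fail to reject H0 at alpha = 0.05.


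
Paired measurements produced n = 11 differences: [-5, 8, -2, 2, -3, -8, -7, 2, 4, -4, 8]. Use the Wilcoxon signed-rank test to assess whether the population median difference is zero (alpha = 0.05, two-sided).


Step 1: Drop any zero differences (none here) and take |d_i|.
|d| = [5, 8, 2, 2, 3, 8, 7, 2, 4, 4, 8]
Step 2: Midrank |d_i| (ties get averaged ranks).
ranks: |5|->7, |8|->10, |2|->2, |2|->2, |3|->4, |8|->10, |7|->8, |2|->2, |4|->5.5, |4|->5.5, |8|->10
Step 3: Attach original signs; sum ranks with positive sign and with negative sign.
W+ = 10 + 2 + 2 + 5.5 + 10 = 29.5
W- = 7 + 2 + 4 + 10 + 8 + 5.5 = 36.5
(Check: W+ + W- = 66 should equal n(n+1)/2 = 66.)
Step 4: Test statistic W = min(W+, W-) = 29.5.
Step 5: Ties in |d|, so use the tie-corrected normal approximation.
        E[W] = n(n+1)/4 = 11*12/4 = 33.
        Tie groups: |d|=2 (t=3), |d|=4 (t=2), |d|=8 (t=3); sum(t^3 - t) = 54.
        Var[W] = n(n+1)(2n+1)/24 - sum(t^3-t)/48 = 3036/24 - 54/48 = 125.375.
        z = (W - E[W]) / sqrt(Var[W]) = (29.5 - 33) / 11.1971 = -0.3126.
        Two-sided p = 2*Phi(z) = 0.754599.
Step 6: alpha = 0.05. fail to reject H0.

W+ = 29.5, W- = 36.5, W = min = 29.5, p = 0.754599, fail to reject H0.


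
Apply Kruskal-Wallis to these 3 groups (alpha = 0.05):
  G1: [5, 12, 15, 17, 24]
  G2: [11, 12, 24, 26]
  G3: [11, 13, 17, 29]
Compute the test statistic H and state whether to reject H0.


Step 1: Combine all N = 13 observations and assign midranks.
sorted (value, group, rank): (5,G1,1), (11,G2,2.5), (11,G3,2.5), (12,G1,4.5), (12,G2,4.5), (13,G3,6), (15,G1,7), (17,G1,8.5), (17,G3,8.5), (24,G1,10.5), (24,G2,10.5), (26,G2,12), (29,G3,13)
Step 2: Sum ranks within each group.
R_1 = 31.5 (n_1 = 5)
R_2 = 29.5 (n_2 = 4)
R_3 = 30 (n_3 = 4)
Step 3: H = 12/(N(N+1)) * sum(R_i^2/n_i) - 3(N+1)
     = 12/(13*14) * (31.5^2/5 + 29.5^2/4 + 30^2/4) - 3*14
     = 0.065934 * 641.013 - 42
     = 0.264560.
Step 4: Ties present; correction factor C = 1 - 24/(13^3 - 13) = 0.989011. Corrected H = 0.264560 / 0.989011 = 0.267500.
Step 5: Under H0, H ~ chi^2(2); p-value = 0.874809.
Step 6: alpha = 0.05. fail to reject H0.

H = 0.2675, df = 2, p = 0.874809, fail to reject H0.


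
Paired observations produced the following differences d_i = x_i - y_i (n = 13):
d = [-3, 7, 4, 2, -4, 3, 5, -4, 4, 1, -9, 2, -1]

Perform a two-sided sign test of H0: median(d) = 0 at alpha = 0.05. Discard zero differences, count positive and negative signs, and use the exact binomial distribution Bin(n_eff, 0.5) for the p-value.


Step 1: Discard zero differences. Original n = 13; n_eff = number of nonzero differences = 13.
Nonzero differences (with sign): -3, +7, +4, +2, -4, +3, +5, -4, +4, +1, -9, +2, -1
Step 2: Count signs: positive = 8, negative = 5.
Step 3: Under H0: P(positive) = 0.5, so the number of positives S ~ Bin(13, 0.5).
Step 4: Two-sided exact p-value = sum of Bin(13,0.5) probabilities at or below the observed probability = 0.581055.
Step 5: alpha = 0.05. fail to reject H0.

n_eff = 13, pos = 8, neg = 5, p = 0.581055, fail to reject H0.


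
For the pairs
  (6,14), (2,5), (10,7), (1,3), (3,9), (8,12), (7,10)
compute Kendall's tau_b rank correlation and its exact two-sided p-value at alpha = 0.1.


Step 1: Enumerate the 21 unordered pairs (i,j) with i<j and classify each by sign(x_j-x_i) * sign(y_j-y_i).
  (1,2):dx=-4,dy=-9->C; (1,3):dx=+4,dy=-7->D; (1,4):dx=-5,dy=-11->C; (1,5):dx=-3,dy=-5->C
  (1,6):dx=+2,dy=-2->D; (1,7):dx=+1,dy=-4->D; (2,3):dx=+8,dy=+2->C; (2,4):dx=-1,dy=-2->C
  (2,5):dx=+1,dy=+4->C; (2,6):dx=+6,dy=+7->C; (2,7):dx=+5,dy=+5->C; (3,4):dx=-9,dy=-4->C
  (3,5):dx=-7,dy=+2->D; (3,6):dx=-2,dy=+5->D; (3,7):dx=-3,dy=+3->D; (4,5):dx=+2,dy=+6->C
  (4,6):dx=+7,dy=+9->C; (4,7):dx=+6,dy=+7->C; (5,6):dx=+5,dy=+3->C; (5,7):dx=+4,dy=+1->C
  (6,7):dx=-1,dy=-2->C
Step 2: C = 15, D = 6, total pairs = 21.
Step 3: tau = (C - D)/(n(n-1)/2) = (15 - 6)/21 = 0.428571.
Step 4: Exact two-sided p-value (enumerate n! = 5040 permutations of y under H0): p = 0.238889.
Step 5: alpha = 0.1. fail to reject H0.

tau_b = 0.4286 (C=15, D=6), p = 0.238889, fail to reject H0.


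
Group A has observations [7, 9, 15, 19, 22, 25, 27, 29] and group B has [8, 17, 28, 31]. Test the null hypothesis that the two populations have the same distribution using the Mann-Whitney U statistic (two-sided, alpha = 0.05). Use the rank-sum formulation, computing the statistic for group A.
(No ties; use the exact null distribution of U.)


Step 1: Combine and sort all 12 observations; assign midranks.
sorted (value, group): (7,X), (8,Y), (9,X), (15,X), (17,Y), (19,X), (22,X), (25,X), (27,X), (28,Y), (29,X), (31,Y)
ranks: 7->1, 8->2, 9->3, 15->4, 17->5, 19->6, 22->7, 25->8, 27->9, 28->10, 29->11, 31->12
Step 2: Rank sum for X: R1 = 1 + 3 + 4 + 6 + 7 + 8 + 9 + 11 = 49.
Step 3: U_X = R1 - n1(n1+1)/2 = 49 - 8*9/2 = 49 - 36 = 13.
       U_Y = n1*n2 - U_X = 32 - 13 = 19.
Step 4: No ties, so the exact null distribution of U (based on enumerating the C(12,8) = 495 equally likely rank assignments) gives the two-sided p-value.
Step 5: p-value = 0.682828; compare to alpha = 0.05. fail to reject H0.

U_X = 13, p = 0.682828, fail to reject H0 at alpha = 0.05.


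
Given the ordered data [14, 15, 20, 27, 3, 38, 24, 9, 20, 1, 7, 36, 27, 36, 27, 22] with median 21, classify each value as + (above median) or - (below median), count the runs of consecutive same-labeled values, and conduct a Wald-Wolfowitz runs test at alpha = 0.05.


Step 1: Compute median = 21; label A = above, B = below.
Labels in order: BBBABAABBBBAAAAA  (n_A = 8, n_B = 8)
Step 2: Count runs R = 6.
Step 3: Under H0 (random ordering), E[R] = 2*n_A*n_B/(n_A+n_B) + 1 = 2*8*8/16 + 1 = 9.0000.
        Var[R] = 2*n_A*n_B*(2*n_A*n_B - n_A - n_B) / ((n_A+n_B)^2 * (n_A+n_B-1)) = 14336/3840 = 3.7333.
        SD[R] = 1.9322.
Step 4: Continuity-corrected z = (R + 0.5 - E[R]) / SD[R] = (6 + 0.5 - 9.0000) / 1.9322 = -1.2939.
Step 5: Two-sided p-value via normal approximation = 2*(1 - Phi(|z|)) = 0.195709.
Step 6: alpha = 0.05. fail to reject H0.

R = 6, z = -1.2939, p = 0.195709, fail to reject H0.


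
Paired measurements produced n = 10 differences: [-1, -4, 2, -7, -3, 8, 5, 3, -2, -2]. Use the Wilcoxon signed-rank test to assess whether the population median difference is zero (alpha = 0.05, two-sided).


Step 1: Drop any zero differences (none here) and take |d_i|.
|d| = [1, 4, 2, 7, 3, 8, 5, 3, 2, 2]
Step 2: Midrank |d_i| (ties get averaged ranks).
ranks: |1|->1, |4|->7, |2|->3, |7|->9, |3|->5.5, |8|->10, |5|->8, |3|->5.5, |2|->3, |2|->3
Step 3: Attach original signs; sum ranks with positive sign and with negative sign.
W+ = 3 + 10 + 8 + 5.5 = 26.5
W- = 1 + 7 + 9 + 5.5 + 3 + 3 = 28.5
(Check: W+ + W- = 55 should equal n(n+1)/2 = 55.)
Step 4: Test statistic W = min(W+, W-) = 26.5.
Step 5: Ties in |d|, so use the tie-corrected normal approximation.
        E[W] = n(n+1)/4 = 10*11/4 = 27.5.
        Tie groups: |d|=2 (t=3), |d|=3 (t=2); sum(t^3 - t) = 30.
        Var[W] = n(n+1)(2n+1)/24 - sum(t^3-t)/48 = 2310/24 - 30/48 = 95.625.
        z = (W - E[W]) / sqrt(Var[W]) = (26.5 - 27.5) / 9.7788 = -0.1023.
        Two-sided p = 2*Phi(z) = 0.918549.
Step 6: alpha = 0.05. fail to reject H0.

W+ = 26.5, W- = 28.5, W = min = 26.5, p = 0.918549, fail to reject H0.


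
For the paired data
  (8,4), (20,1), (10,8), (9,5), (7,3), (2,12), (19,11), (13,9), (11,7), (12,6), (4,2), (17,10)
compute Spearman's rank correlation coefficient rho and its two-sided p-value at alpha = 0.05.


Step 1: Rank x and y separately (midranks; no ties here).
rank(x): 8->4, 20->12, 10->6, 9->5, 7->3, 2->1, 19->11, 13->9, 11->7, 12->8, 4->2, 17->10
rank(y): 4->4, 1->1, 8->8, 5->5, 3->3, 12->12, 11->11, 9->9, 7->7, 6->6, 2->2, 10->10
Step 2: d_i = R_x(i) - R_y(i); compute d_i^2.
  (4-4)^2=0, (12-1)^2=121, (6-8)^2=4, (5-5)^2=0, (3-3)^2=0, (1-12)^2=121, (11-11)^2=0, (9-9)^2=0, (7-7)^2=0, (8-6)^2=4, (2-2)^2=0, (10-10)^2=0
sum(d^2) = 250.
Step 3: rho = 1 - 6*250 / (12*(12^2 - 1)) = 1 - 1500/1716 = 0.125874.
Step 4: Under H0, t = rho * sqrt((n-2)/(1-rho^2)) = 0.4012 ~ t(10).
Step 5: Two-sided p-value from the t-distribution with 10 df = 0.696683.
Step 6: alpha = 0.05. fail to reject H0.

rho = 0.1259, p = 0.696683, fail to reject H0 at alpha = 0.05.


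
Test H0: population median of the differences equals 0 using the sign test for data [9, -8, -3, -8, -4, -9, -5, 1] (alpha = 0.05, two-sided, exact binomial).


Step 1: Discard zero differences. Original n = 8; n_eff = number of nonzero differences = 8.
Nonzero differences (with sign): +9, -8, -3, -8, -4, -9, -5, +1
Step 2: Count signs: positive = 2, negative = 6.
Step 3: Under H0: P(positive) = 0.5, so the number of positives S ~ Bin(8, 0.5).
Step 4: Two-sided exact p-value = sum of Bin(8,0.5) probabilities at or below the observed probability = 0.289062.
Step 5: alpha = 0.05. fail to reject H0.

n_eff = 8, pos = 2, neg = 6, p = 0.289062, fail to reject H0.


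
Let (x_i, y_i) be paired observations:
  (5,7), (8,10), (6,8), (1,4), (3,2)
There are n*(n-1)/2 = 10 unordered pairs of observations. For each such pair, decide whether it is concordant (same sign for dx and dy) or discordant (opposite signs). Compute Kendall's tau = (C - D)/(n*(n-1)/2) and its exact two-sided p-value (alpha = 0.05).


Step 1: Enumerate the 10 unordered pairs (i,j) with i<j and classify each by sign(x_j-x_i) * sign(y_j-y_i).
  (1,2):dx=+3,dy=+3->C; (1,3):dx=+1,dy=+1->C; (1,4):dx=-4,dy=-3->C; (1,5):dx=-2,dy=-5->C
  (2,3):dx=-2,dy=-2->C; (2,4):dx=-7,dy=-6->C; (2,5):dx=-5,dy=-8->C; (3,4):dx=-5,dy=-4->C
  (3,5):dx=-3,dy=-6->C; (4,5):dx=+2,dy=-2->D
Step 2: C = 9, D = 1, total pairs = 10.
Step 3: tau = (C - D)/(n(n-1)/2) = (9 - 1)/10 = 0.800000.
Step 4: Exact two-sided p-value (enumerate n! = 120 permutations of y under H0): p = 0.083333.
Step 5: alpha = 0.05. fail to reject H0.

tau_b = 0.8000 (C=9, D=1), p = 0.083333, fail to reject H0.


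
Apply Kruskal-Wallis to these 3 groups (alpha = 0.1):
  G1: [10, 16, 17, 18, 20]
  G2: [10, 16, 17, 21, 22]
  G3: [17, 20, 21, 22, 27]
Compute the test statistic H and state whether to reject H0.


Step 1: Combine all N = 15 observations and assign midranks.
sorted (value, group, rank): (10,G1,1.5), (10,G2,1.5), (16,G1,3.5), (16,G2,3.5), (17,G1,6), (17,G2,6), (17,G3,6), (18,G1,8), (20,G1,9.5), (20,G3,9.5), (21,G2,11.5), (21,G3,11.5), (22,G2,13.5), (22,G3,13.5), (27,G3,15)
Step 2: Sum ranks within each group.
R_1 = 28.5 (n_1 = 5)
R_2 = 36 (n_2 = 5)
R_3 = 55.5 (n_3 = 5)
Step 3: H = 12/(N(N+1)) * sum(R_i^2/n_i) - 3(N+1)
     = 12/(15*16) * (28.5^2/5 + 36^2/5 + 55.5^2/5) - 3*16
     = 0.050000 * 1037.7 - 48
     = 3.885000.
Step 4: Ties present; correction factor C = 1 - 54/(15^3 - 15) = 0.983929. Corrected H = 3.885000 / 0.983929 = 3.948457.
Step 5: Under H0, H ~ chi^2(2); p-value = 0.138868.
Step 6: alpha = 0.1. fail to reject H0.

H = 3.9485, df = 2, p = 0.138868, fail to reject H0.


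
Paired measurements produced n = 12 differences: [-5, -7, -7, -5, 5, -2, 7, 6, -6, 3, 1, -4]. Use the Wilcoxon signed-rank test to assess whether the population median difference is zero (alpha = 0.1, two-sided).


Step 1: Drop any zero differences (none here) and take |d_i|.
|d| = [5, 7, 7, 5, 5, 2, 7, 6, 6, 3, 1, 4]
Step 2: Midrank |d_i| (ties get averaged ranks).
ranks: |5|->6, |7|->11, |7|->11, |5|->6, |5|->6, |2|->2, |7|->11, |6|->8.5, |6|->8.5, |3|->3, |1|->1, |4|->4
Step 3: Attach original signs; sum ranks with positive sign and with negative sign.
W+ = 6 + 11 + 8.5 + 3 + 1 = 29.5
W- = 6 + 11 + 11 + 6 + 2 + 8.5 + 4 = 48.5
(Check: W+ + W- = 78 should equal n(n+1)/2 = 78.)
Step 4: Test statistic W = min(W+, W-) = 29.5.
Step 5: Ties in |d|, so use the tie-corrected normal approximation.
        E[W] = n(n+1)/4 = 12*13/4 = 39.
        Tie groups: |d|=5 (t=3), |d|=6 (t=2), |d|=7 (t=3); sum(t^3 - t) = 54.
        Var[W] = n(n+1)(2n+1)/24 - sum(t^3-t)/48 = 3900/24 - 54/48 = 161.375.
        z = (W - E[W]) / sqrt(Var[W]) = (29.5 - 39) / 12.7033 = -0.7478.
        Two-sided p = 2*Phi(z) = 0.454560.
Step 6: alpha = 0.1. fail to reject H0.

W+ = 29.5, W- = 48.5, W = min = 29.5, p = 0.454560, fail to reject H0.


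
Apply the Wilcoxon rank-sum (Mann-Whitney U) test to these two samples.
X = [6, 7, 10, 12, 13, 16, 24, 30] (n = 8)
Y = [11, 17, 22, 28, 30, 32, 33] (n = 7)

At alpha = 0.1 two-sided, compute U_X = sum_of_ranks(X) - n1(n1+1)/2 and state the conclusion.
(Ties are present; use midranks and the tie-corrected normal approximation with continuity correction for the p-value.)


Step 1: Combine and sort all 15 observations; assign midranks.
sorted (value, group): (6,X), (7,X), (10,X), (11,Y), (12,X), (13,X), (16,X), (17,Y), (22,Y), (24,X), (28,Y), (30,X), (30,Y), (32,Y), (33,Y)
ranks: 6->1, 7->2, 10->3, 11->4, 12->5, 13->6, 16->7, 17->8, 22->9, 24->10, 28->11, 30->12.5, 30->12.5, 32->14, 33->15
Step 2: Rank sum for X: R1 = 1 + 2 + 3 + 5 + 6 + 7 + 10 + 12.5 = 46.5.
Step 3: U_X = R1 - n1(n1+1)/2 = 46.5 - 8*9/2 = 46.5 - 36 = 10.5.
       U_Y = n1*n2 - U_X = 56 - 10.5 = 45.5.
Step 4: Ties are present, so use the tie-corrected normal approximation (with continuity correction) for the p-value.
Step 5: p-value = 0.048939; compare to alpha = 0.1. reject H0.

U_X = 10.5, p = 0.048939, reject H0 at alpha = 0.1.


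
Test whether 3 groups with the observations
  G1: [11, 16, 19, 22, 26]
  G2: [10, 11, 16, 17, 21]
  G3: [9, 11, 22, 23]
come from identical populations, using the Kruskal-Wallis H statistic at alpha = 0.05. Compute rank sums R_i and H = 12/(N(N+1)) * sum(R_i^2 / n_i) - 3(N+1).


Step 1: Combine all N = 14 observations and assign midranks.
sorted (value, group, rank): (9,G3,1), (10,G2,2), (11,G1,4), (11,G2,4), (11,G3,4), (16,G1,6.5), (16,G2,6.5), (17,G2,8), (19,G1,9), (21,G2,10), (22,G1,11.5), (22,G3,11.5), (23,G3,13), (26,G1,14)
Step 2: Sum ranks within each group.
R_1 = 45 (n_1 = 5)
R_2 = 30.5 (n_2 = 5)
R_3 = 29.5 (n_3 = 4)
Step 3: H = 12/(N(N+1)) * sum(R_i^2/n_i) - 3(N+1)
     = 12/(14*15) * (45^2/5 + 30.5^2/5 + 29.5^2/4) - 3*15
     = 0.057143 * 808.612 - 45
     = 1.206429.
Step 4: Ties present; correction factor C = 1 - 36/(14^3 - 14) = 0.986813. Corrected H = 1.206429 / 0.986813 = 1.222550.
Step 5: Under H0, H ~ chi^2(2); p-value = 0.542659.
Step 6: alpha = 0.05. fail to reject H0.

H = 1.2226, df = 2, p = 0.542659, fail to reject H0.


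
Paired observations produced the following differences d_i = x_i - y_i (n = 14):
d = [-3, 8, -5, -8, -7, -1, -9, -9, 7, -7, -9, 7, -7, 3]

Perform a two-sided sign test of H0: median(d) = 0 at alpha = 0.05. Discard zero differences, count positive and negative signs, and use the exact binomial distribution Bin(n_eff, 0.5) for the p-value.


Step 1: Discard zero differences. Original n = 14; n_eff = number of nonzero differences = 14.
Nonzero differences (with sign): -3, +8, -5, -8, -7, -1, -9, -9, +7, -7, -9, +7, -7, +3
Step 2: Count signs: positive = 4, negative = 10.
Step 3: Under H0: P(positive) = 0.5, so the number of positives S ~ Bin(14, 0.5).
Step 4: Two-sided exact p-value = sum of Bin(14,0.5) probabilities at or below the observed probability = 0.179565.
Step 5: alpha = 0.05. fail to reject H0.

n_eff = 14, pos = 4, neg = 10, p = 0.179565, fail to reject H0.


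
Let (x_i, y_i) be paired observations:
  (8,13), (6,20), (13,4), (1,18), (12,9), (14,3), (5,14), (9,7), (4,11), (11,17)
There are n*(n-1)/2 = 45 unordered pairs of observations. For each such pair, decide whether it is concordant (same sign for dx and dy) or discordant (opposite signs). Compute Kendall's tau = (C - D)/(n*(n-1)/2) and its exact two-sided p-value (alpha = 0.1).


Step 1: Enumerate the 45 unordered pairs (i,j) with i<j and classify each by sign(x_j-x_i) * sign(y_j-y_i).
  (1,2):dx=-2,dy=+7->D; (1,3):dx=+5,dy=-9->D; (1,4):dx=-7,dy=+5->D; (1,5):dx=+4,dy=-4->D
  (1,6):dx=+6,dy=-10->D; (1,7):dx=-3,dy=+1->D; (1,8):dx=+1,dy=-6->D; (1,9):dx=-4,dy=-2->C
  (1,10):dx=+3,dy=+4->C; (2,3):dx=+7,dy=-16->D; (2,4):dx=-5,dy=-2->C; (2,5):dx=+6,dy=-11->D
  (2,6):dx=+8,dy=-17->D; (2,7):dx=-1,dy=-6->C; (2,8):dx=+3,dy=-13->D; (2,9):dx=-2,dy=-9->C
  (2,10):dx=+5,dy=-3->D; (3,4):dx=-12,dy=+14->D; (3,5):dx=-1,dy=+5->D; (3,6):dx=+1,dy=-1->D
  (3,7):dx=-8,dy=+10->D; (3,8):dx=-4,dy=+3->D; (3,9):dx=-9,dy=+7->D; (3,10):dx=-2,dy=+13->D
  (4,5):dx=+11,dy=-9->D; (4,6):dx=+13,dy=-15->D; (4,7):dx=+4,dy=-4->D; (4,8):dx=+8,dy=-11->D
  (4,9):dx=+3,dy=-7->D; (4,10):dx=+10,dy=-1->D; (5,6):dx=+2,dy=-6->D; (5,7):dx=-7,dy=+5->D
  (5,8):dx=-3,dy=-2->C; (5,9):dx=-8,dy=+2->D; (5,10):dx=-1,dy=+8->D; (6,7):dx=-9,dy=+11->D
  (6,8):dx=-5,dy=+4->D; (6,9):dx=-10,dy=+8->D; (6,10):dx=-3,dy=+14->D; (7,8):dx=+4,dy=-7->D
  (7,9):dx=-1,dy=-3->C; (7,10):dx=+6,dy=+3->C; (8,9):dx=-5,dy=+4->D; (8,10):dx=+2,dy=+10->C
  (9,10):dx=+7,dy=+6->C
Step 2: C = 10, D = 35, total pairs = 45.
Step 3: tau = (C - D)/(n(n-1)/2) = (10 - 35)/45 = -0.555556.
Step 4: Exact two-sided p-value (enumerate n! = 3628800 permutations of y under H0): p = 0.028609.
Step 5: alpha = 0.1. reject H0.

tau_b = -0.5556 (C=10, D=35), p = 0.028609, reject H0.


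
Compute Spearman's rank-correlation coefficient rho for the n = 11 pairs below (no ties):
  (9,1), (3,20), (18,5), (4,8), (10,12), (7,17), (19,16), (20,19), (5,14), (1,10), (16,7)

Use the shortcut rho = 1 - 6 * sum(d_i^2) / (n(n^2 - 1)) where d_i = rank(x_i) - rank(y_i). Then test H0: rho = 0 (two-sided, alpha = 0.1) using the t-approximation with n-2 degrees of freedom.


Step 1: Rank x and y separately (midranks; no ties here).
rank(x): 9->6, 3->2, 18->9, 4->3, 10->7, 7->5, 19->10, 20->11, 5->4, 1->1, 16->8
rank(y): 1->1, 20->11, 5->2, 8->4, 12->6, 17->9, 16->8, 19->10, 14->7, 10->5, 7->3
Step 2: d_i = R_x(i) - R_y(i); compute d_i^2.
  (6-1)^2=25, (2-11)^2=81, (9-2)^2=49, (3-4)^2=1, (7-6)^2=1, (5-9)^2=16, (10-8)^2=4, (11-10)^2=1, (4-7)^2=9, (1-5)^2=16, (8-3)^2=25
sum(d^2) = 228.
Step 3: rho = 1 - 6*228 / (11*(11^2 - 1)) = 1 - 1368/1320 = -0.036364.
Step 4: Under H0, t = rho * sqrt((n-2)/(1-rho^2)) = -0.1092 ~ t(9).
Step 5: Two-sided p-value from the t-distribution with 9 df = 0.915468.
Step 6: alpha = 0.1. fail to reject H0.

rho = -0.0364, p = 0.915468, fail to reject H0 at alpha = 0.1.


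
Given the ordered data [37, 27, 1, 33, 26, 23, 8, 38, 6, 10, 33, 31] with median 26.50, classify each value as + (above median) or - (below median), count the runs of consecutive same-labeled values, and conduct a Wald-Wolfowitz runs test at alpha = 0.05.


Step 1: Compute median = 26.50; label A = above, B = below.
Labels in order: AABABBBABBAA  (n_A = 6, n_B = 6)
Step 2: Count runs R = 7.
Step 3: Under H0 (random ordering), E[R] = 2*n_A*n_B/(n_A+n_B) + 1 = 2*6*6/12 + 1 = 7.0000.
        Var[R] = 2*n_A*n_B*(2*n_A*n_B - n_A - n_B) / ((n_A+n_B)^2 * (n_A+n_B-1)) = 4320/1584 = 2.7273.
        SD[R] = 1.6514.
Step 4: R = E[R], so z = 0 with no continuity correction.
Step 5: Two-sided p-value via normal approximation = 2*(1 - Phi(|z|)) = 1.000000.
Step 6: alpha = 0.05. fail to reject H0.

R = 7, z = 0.0000, p = 1.000000, fail to reject H0.


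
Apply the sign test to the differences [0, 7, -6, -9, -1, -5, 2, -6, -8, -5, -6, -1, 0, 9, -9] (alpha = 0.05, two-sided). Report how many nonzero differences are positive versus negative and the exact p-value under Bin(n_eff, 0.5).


Step 1: Discard zero differences. Original n = 15; n_eff = number of nonzero differences = 13.
Nonzero differences (with sign): +7, -6, -9, -1, -5, +2, -6, -8, -5, -6, -1, +9, -9
Step 2: Count signs: positive = 3, negative = 10.
Step 3: Under H0: P(positive) = 0.5, so the number of positives S ~ Bin(13, 0.5).
Step 4: Two-sided exact p-value = sum of Bin(13,0.5) probabilities at or below the observed probability = 0.092285.
Step 5: alpha = 0.05. fail to reject H0.

n_eff = 13, pos = 3, neg = 10, p = 0.092285, fail to reject H0.


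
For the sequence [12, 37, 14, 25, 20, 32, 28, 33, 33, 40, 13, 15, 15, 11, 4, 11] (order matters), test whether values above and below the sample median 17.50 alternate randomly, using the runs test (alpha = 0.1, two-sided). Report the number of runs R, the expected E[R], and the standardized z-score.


Step 1: Compute median = 17.50; label A = above, B = below.
Labels in order: BABAAAAAAABBBBBB  (n_A = 8, n_B = 8)
Step 2: Count runs R = 5.
Step 3: Under H0 (random ordering), E[R] = 2*n_A*n_B/(n_A+n_B) + 1 = 2*8*8/16 + 1 = 9.0000.
        Var[R] = 2*n_A*n_B*(2*n_A*n_B - n_A - n_B) / ((n_A+n_B)^2 * (n_A+n_B-1)) = 14336/3840 = 3.7333.
        SD[R] = 1.9322.
Step 4: Continuity-corrected z = (R + 0.5 - E[R]) / SD[R] = (5 + 0.5 - 9.0000) / 1.9322 = -1.8114.
Step 5: Two-sided p-value via normal approximation = 2*(1 - Phi(|z|)) = 0.070076.
Step 6: alpha = 0.1. reject H0.

R = 5, z = -1.8114, p = 0.070076, reject H0.


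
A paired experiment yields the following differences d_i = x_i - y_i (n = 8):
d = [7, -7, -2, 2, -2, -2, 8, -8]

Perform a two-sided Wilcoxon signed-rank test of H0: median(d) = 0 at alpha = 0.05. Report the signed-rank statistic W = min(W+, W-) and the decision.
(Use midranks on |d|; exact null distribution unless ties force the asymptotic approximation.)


Step 1: Drop any zero differences (none here) and take |d_i|.
|d| = [7, 7, 2, 2, 2, 2, 8, 8]
Step 2: Midrank |d_i| (ties get averaged ranks).
ranks: |7|->5.5, |7|->5.5, |2|->2.5, |2|->2.5, |2|->2.5, |2|->2.5, |8|->7.5, |8|->7.5
Step 3: Attach original signs; sum ranks with positive sign and with negative sign.
W+ = 5.5 + 2.5 + 7.5 = 15.5
W- = 5.5 + 2.5 + 2.5 + 2.5 + 7.5 = 20.5
(Check: W+ + W- = 36 should equal n(n+1)/2 = 36.)
Step 4: Test statistic W = min(W+, W-) = 15.5.
Step 5: Ties in |d|, so use the tie-corrected normal approximation.
        E[W] = n(n+1)/4 = 8*9/4 = 18.
        Tie groups: |d|=2 (t=4), |d|=7 (t=2), |d|=8 (t=2); sum(t^3 - t) = 72.
        Var[W] = n(n+1)(2n+1)/24 - sum(t^3-t)/48 = 1224/24 - 72/48 = 49.5.
        z = (W - E[W]) / sqrt(Var[W]) = (15.5 - 18) / 7.0356 = -0.3553.
        Two-sided p = 2*Phi(z) = 0.722339.
Step 6: alpha = 0.05. fail to reject H0.

W+ = 15.5, W- = 20.5, W = min = 15.5, p = 0.722339, fail to reject H0.


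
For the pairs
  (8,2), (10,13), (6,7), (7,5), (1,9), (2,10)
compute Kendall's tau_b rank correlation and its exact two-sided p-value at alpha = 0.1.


Step 1: Enumerate the 15 unordered pairs (i,j) with i<j and classify each by sign(x_j-x_i) * sign(y_j-y_i).
  (1,2):dx=+2,dy=+11->C; (1,3):dx=-2,dy=+5->D; (1,4):dx=-1,dy=+3->D; (1,5):dx=-7,dy=+7->D
  (1,6):dx=-6,dy=+8->D; (2,3):dx=-4,dy=-6->C; (2,4):dx=-3,dy=-8->C; (2,5):dx=-9,dy=-4->C
  (2,6):dx=-8,dy=-3->C; (3,4):dx=+1,dy=-2->D; (3,5):dx=-5,dy=+2->D; (3,6):dx=-4,dy=+3->D
  (4,5):dx=-6,dy=+4->D; (4,6):dx=-5,dy=+5->D; (5,6):dx=+1,dy=+1->C
Step 2: C = 6, D = 9, total pairs = 15.
Step 3: tau = (C - D)/(n(n-1)/2) = (6 - 9)/15 = -0.200000.
Step 4: Exact two-sided p-value (enumerate n! = 720 permutations of y under H0): p = 0.719444.
Step 5: alpha = 0.1. fail to reject H0.

tau_b = -0.2000 (C=6, D=9), p = 0.719444, fail to reject H0.


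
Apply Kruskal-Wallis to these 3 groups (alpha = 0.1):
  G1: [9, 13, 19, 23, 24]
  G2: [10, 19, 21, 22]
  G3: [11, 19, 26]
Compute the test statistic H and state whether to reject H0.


Step 1: Combine all N = 12 observations and assign midranks.
sorted (value, group, rank): (9,G1,1), (10,G2,2), (11,G3,3), (13,G1,4), (19,G1,6), (19,G2,6), (19,G3,6), (21,G2,8), (22,G2,9), (23,G1,10), (24,G1,11), (26,G3,12)
Step 2: Sum ranks within each group.
R_1 = 32 (n_1 = 5)
R_2 = 25 (n_2 = 4)
R_3 = 21 (n_3 = 3)
Step 3: H = 12/(N(N+1)) * sum(R_i^2/n_i) - 3(N+1)
     = 12/(12*13) * (32^2/5 + 25^2/4 + 21^2/3) - 3*13
     = 0.076923 * 508.05 - 39
     = 0.080769.
Step 4: Ties present; correction factor C = 1 - 24/(12^3 - 12) = 0.986014. Corrected H = 0.080769 / 0.986014 = 0.081915.
Step 5: Under H0, H ~ chi^2(2); p-value = 0.959870.
Step 6: alpha = 0.1. fail to reject H0.

H = 0.0819, df = 2, p = 0.959870, fail to reject H0.


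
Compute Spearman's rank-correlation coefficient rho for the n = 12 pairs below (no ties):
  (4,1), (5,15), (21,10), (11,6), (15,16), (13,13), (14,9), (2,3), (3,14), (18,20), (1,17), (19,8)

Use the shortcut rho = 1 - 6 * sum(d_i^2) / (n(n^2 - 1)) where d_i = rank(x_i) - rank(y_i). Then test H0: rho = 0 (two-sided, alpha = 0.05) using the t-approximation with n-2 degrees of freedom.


Step 1: Rank x and y separately (midranks; no ties here).
rank(x): 4->4, 5->5, 21->12, 11->6, 15->9, 13->7, 14->8, 2->2, 3->3, 18->10, 1->1, 19->11
rank(y): 1->1, 15->9, 10->6, 6->3, 16->10, 13->7, 9->5, 3->2, 14->8, 20->12, 17->11, 8->4
Step 2: d_i = R_x(i) - R_y(i); compute d_i^2.
  (4-1)^2=9, (5-9)^2=16, (12-6)^2=36, (6-3)^2=9, (9-10)^2=1, (7-7)^2=0, (8-5)^2=9, (2-2)^2=0, (3-8)^2=25, (10-12)^2=4, (1-11)^2=100, (11-4)^2=49
sum(d^2) = 258.
Step 3: rho = 1 - 6*258 / (12*(12^2 - 1)) = 1 - 1548/1716 = 0.097902.
Step 4: Under H0, t = rho * sqrt((n-2)/(1-rho^2)) = 0.3111 ~ t(10).
Step 5: Two-sided p-value from the t-distribution with 10 df = 0.762122.
Step 6: alpha = 0.05. fail to reject H0.

rho = 0.0979, p = 0.762122, fail to reject H0 at alpha = 0.05.


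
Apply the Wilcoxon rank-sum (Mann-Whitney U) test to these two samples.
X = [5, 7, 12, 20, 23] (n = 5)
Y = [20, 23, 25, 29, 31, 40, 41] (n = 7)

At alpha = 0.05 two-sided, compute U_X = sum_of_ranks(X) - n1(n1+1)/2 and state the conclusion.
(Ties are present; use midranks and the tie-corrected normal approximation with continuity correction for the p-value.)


Step 1: Combine and sort all 12 observations; assign midranks.
sorted (value, group): (5,X), (7,X), (12,X), (20,X), (20,Y), (23,X), (23,Y), (25,Y), (29,Y), (31,Y), (40,Y), (41,Y)
ranks: 5->1, 7->2, 12->3, 20->4.5, 20->4.5, 23->6.5, 23->6.5, 25->8, 29->9, 31->10, 40->11, 41->12
Step 2: Rank sum for X: R1 = 1 + 2 + 3 + 4.5 + 6.5 = 17.
Step 3: U_X = R1 - n1(n1+1)/2 = 17 - 5*6/2 = 17 - 15 = 2.
       U_Y = n1*n2 - U_X = 35 - 2 = 33.
Step 4: Ties are present, so use the tie-corrected normal approximation (with continuity correction) for the p-value.
Step 5: p-value = 0.014503; compare to alpha = 0.05. reject H0.

U_X = 2, p = 0.014503, reject H0 at alpha = 0.05.


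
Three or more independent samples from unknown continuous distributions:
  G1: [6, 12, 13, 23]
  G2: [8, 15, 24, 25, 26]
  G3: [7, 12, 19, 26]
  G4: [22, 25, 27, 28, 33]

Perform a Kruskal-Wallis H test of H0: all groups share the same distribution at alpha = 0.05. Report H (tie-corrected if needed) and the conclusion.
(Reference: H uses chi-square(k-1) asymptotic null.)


Step 1: Combine all N = 18 observations and assign midranks.
sorted (value, group, rank): (6,G1,1), (7,G3,2), (8,G2,3), (12,G1,4.5), (12,G3,4.5), (13,G1,6), (15,G2,7), (19,G3,8), (22,G4,9), (23,G1,10), (24,G2,11), (25,G2,12.5), (25,G4,12.5), (26,G2,14.5), (26,G3,14.5), (27,G4,16), (28,G4,17), (33,G4,18)
Step 2: Sum ranks within each group.
R_1 = 21.5 (n_1 = 4)
R_2 = 48 (n_2 = 5)
R_3 = 29 (n_3 = 4)
R_4 = 72.5 (n_4 = 5)
Step 3: H = 12/(N(N+1)) * sum(R_i^2/n_i) - 3(N+1)
     = 12/(18*19) * (21.5^2/4 + 48^2/5 + 29^2/4 + 72.5^2/5) - 3*19
     = 0.035088 * 1837.86 - 57
     = 7.486404.
Step 4: Ties present; correction factor C = 1 - 18/(18^3 - 18) = 0.996904. Corrected H = 7.486404 / 0.996904 = 7.509653.
Step 5: Under H0, H ~ chi^2(3); p-value = 0.057311.
Step 6: alpha = 0.05. fail to reject H0.

H = 7.5097, df = 3, p = 0.057311, fail to reject H0.


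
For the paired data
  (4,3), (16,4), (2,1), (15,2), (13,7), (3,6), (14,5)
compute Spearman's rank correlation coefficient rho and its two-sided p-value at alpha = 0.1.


Step 1: Rank x and y separately (midranks; no ties here).
rank(x): 4->3, 16->7, 2->1, 15->6, 13->4, 3->2, 14->5
rank(y): 3->3, 4->4, 1->1, 2->2, 7->7, 6->6, 5->5
Step 2: d_i = R_x(i) - R_y(i); compute d_i^2.
  (3-3)^2=0, (7-4)^2=9, (1-1)^2=0, (6-2)^2=16, (4-7)^2=9, (2-6)^2=16, (5-5)^2=0
sum(d^2) = 50.
Step 3: rho = 1 - 6*50 / (7*(7^2 - 1)) = 1 - 300/336 = 0.107143.
Step 4: Under H0, t = rho * sqrt((n-2)/(1-rho^2)) = 0.2410 ~ t(5).
Step 5: Two-sided p-value from the t-distribution with 5 df = 0.819151.
Step 6: alpha = 0.1. fail to reject H0.

rho = 0.1071, p = 0.819151, fail to reject H0 at alpha = 0.1.


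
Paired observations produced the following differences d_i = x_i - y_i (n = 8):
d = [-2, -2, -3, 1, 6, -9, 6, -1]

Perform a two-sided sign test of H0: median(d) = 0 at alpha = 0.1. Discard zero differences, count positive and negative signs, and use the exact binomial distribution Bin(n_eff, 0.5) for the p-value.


Step 1: Discard zero differences. Original n = 8; n_eff = number of nonzero differences = 8.
Nonzero differences (with sign): -2, -2, -3, +1, +6, -9, +6, -1
Step 2: Count signs: positive = 3, negative = 5.
Step 3: Under H0: P(positive) = 0.5, so the number of positives S ~ Bin(8, 0.5).
Step 4: Two-sided exact p-value = sum of Bin(8,0.5) probabilities at or below the observed probability = 0.726562.
Step 5: alpha = 0.1. fail to reject H0.

n_eff = 8, pos = 3, neg = 5, p = 0.726562, fail to reject H0.


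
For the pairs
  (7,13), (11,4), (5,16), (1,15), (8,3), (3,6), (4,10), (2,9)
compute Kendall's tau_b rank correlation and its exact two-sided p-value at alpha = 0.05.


Step 1: Enumerate the 28 unordered pairs (i,j) with i<j and classify each by sign(x_j-x_i) * sign(y_j-y_i).
  (1,2):dx=+4,dy=-9->D; (1,3):dx=-2,dy=+3->D; (1,4):dx=-6,dy=+2->D; (1,5):dx=+1,dy=-10->D
  (1,6):dx=-4,dy=-7->C; (1,7):dx=-3,dy=-3->C; (1,8):dx=-5,dy=-4->C; (2,3):dx=-6,dy=+12->D
  (2,4):dx=-10,dy=+11->D; (2,5):dx=-3,dy=-1->C; (2,6):dx=-8,dy=+2->D; (2,7):dx=-7,dy=+6->D
  (2,8):dx=-9,dy=+5->D; (3,4):dx=-4,dy=-1->C; (3,5):dx=+3,dy=-13->D; (3,6):dx=-2,dy=-10->C
  (3,7):dx=-1,dy=-6->C; (3,8):dx=-3,dy=-7->C; (4,5):dx=+7,dy=-12->D; (4,6):dx=+2,dy=-9->D
  (4,7):dx=+3,dy=-5->D; (4,8):dx=+1,dy=-6->D; (5,6):dx=-5,dy=+3->D; (5,7):dx=-4,dy=+7->D
  (5,8):dx=-6,dy=+6->D; (6,7):dx=+1,dy=+4->C; (6,8):dx=-1,dy=+3->D; (7,8):dx=-2,dy=-1->C
Step 2: C = 10, D = 18, total pairs = 28.
Step 3: tau = (C - D)/(n(n-1)/2) = (10 - 18)/28 = -0.285714.
Step 4: Exact two-sided p-value (enumerate n! = 40320 permutations of y under H0): p = 0.398760.
Step 5: alpha = 0.05. fail to reject H0.

tau_b = -0.2857 (C=10, D=18), p = 0.398760, fail to reject H0.


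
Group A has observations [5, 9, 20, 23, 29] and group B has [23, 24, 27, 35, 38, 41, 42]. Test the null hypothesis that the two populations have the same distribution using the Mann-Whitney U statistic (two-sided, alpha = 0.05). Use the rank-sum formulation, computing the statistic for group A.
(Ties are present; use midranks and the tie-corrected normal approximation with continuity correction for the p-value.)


Step 1: Combine and sort all 12 observations; assign midranks.
sorted (value, group): (5,X), (9,X), (20,X), (23,X), (23,Y), (24,Y), (27,Y), (29,X), (35,Y), (38,Y), (41,Y), (42,Y)
ranks: 5->1, 9->2, 20->3, 23->4.5, 23->4.5, 24->6, 27->7, 29->8, 35->9, 38->10, 41->11, 42->12
Step 2: Rank sum for X: R1 = 1 + 2 + 3 + 4.5 + 8 = 18.5.
Step 3: U_X = R1 - n1(n1+1)/2 = 18.5 - 5*6/2 = 18.5 - 15 = 3.5.
       U_Y = n1*n2 - U_X = 35 - 3.5 = 31.5.
Step 4: Ties are present, so use the tie-corrected normal approximation (with continuity correction) for the p-value.
Step 5: p-value = 0.028075; compare to alpha = 0.05. reject H0.

U_X = 3.5, p = 0.028075, reject H0 at alpha = 0.05.


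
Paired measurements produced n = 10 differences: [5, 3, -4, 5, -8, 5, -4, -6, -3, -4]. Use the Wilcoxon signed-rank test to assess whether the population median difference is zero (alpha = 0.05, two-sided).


Step 1: Drop any zero differences (none here) and take |d_i|.
|d| = [5, 3, 4, 5, 8, 5, 4, 6, 3, 4]
Step 2: Midrank |d_i| (ties get averaged ranks).
ranks: |5|->7, |3|->1.5, |4|->4, |5|->7, |8|->10, |5|->7, |4|->4, |6|->9, |3|->1.5, |4|->4
Step 3: Attach original signs; sum ranks with positive sign and with negative sign.
W+ = 7 + 1.5 + 7 + 7 = 22.5
W- = 4 + 10 + 4 + 9 + 1.5 + 4 = 32.5
(Check: W+ + W- = 55 should equal n(n+1)/2 = 55.)
Step 4: Test statistic W = min(W+, W-) = 22.5.
Step 5: Ties in |d|, so use the tie-corrected normal approximation.
        E[W] = n(n+1)/4 = 10*11/4 = 27.5.
        Tie groups: |d|=3 (t=2), |d|=4 (t=3), |d|=5 (t=3); sum(t^3 - t) = 54.
        Var[W] = n(n+1)(2n+1)/24 - sum(t^3-t)/48 = 2310/24 - 54/48 = 95.125.
        z = (W - E[W]) / sqrt(Var[W]) = (22.5 - 27.5) / 9.7532 = -0.5127.
        Two-sided p = 2*Phi(z) = 0.608195.
Step 6: alpha = 0.05. fail to reject H0.

W+ = 22.5, W- = 32.5, W = min = 22.5, p = 0.608195, fail to reject H0.


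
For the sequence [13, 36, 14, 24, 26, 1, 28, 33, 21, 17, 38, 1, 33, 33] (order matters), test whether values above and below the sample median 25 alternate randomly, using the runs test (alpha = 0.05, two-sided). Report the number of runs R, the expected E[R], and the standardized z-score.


Step 1: Compute median = 25; label A = above, B = below.
Labels in order: BABBABAABBABAA  (n_A = 7, n_B = 7)
Step 2: Count runs R = 10.
Step 3: Under H0 (random ordering), E[R] = 2*n_A*n_B/(n_A+n_B) + 1 = 2*7*7/14 + 1 = 8.0000.
        Var[R] = 2*n_A*n_B*(2*n_A*n_B - n_A - n_B) / ((n_A+n_B)^2 * (n_A+n_B-1)) = 8232/2548 = 3.2308.
        SD[R] = 1.7974.
Step 4: Continuity-corrected z = (R - 0.5 - E[R]) / SD[R] = (10 - 0.5 - 8.0000) / 1.7974 = 0.8345.
Step 5: Two-sided p-value via normal approximation = 2*(1 - Phi(|z|)) = 0.403986.
Step 6: alpha = 0.05. fail to reject H0.

R = 10, z = 0.8345, p = 0.403986, fail to reject H0.


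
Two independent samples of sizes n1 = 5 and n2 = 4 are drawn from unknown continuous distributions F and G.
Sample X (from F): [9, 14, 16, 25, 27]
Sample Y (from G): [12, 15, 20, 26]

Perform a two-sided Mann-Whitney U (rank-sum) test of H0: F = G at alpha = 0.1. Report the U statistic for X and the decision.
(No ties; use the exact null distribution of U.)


Step 1: Combine and sort all 9 observations; assign midranks.
sorted (value, group): (9,X), (12,Y), (14,X), (15,Y), (16,X), (20,Y), (25,X), (26,Y), (27,X)
ranks: 9->1, 12->2, 14->3, 15->4, 16->5, 20->6, 25->7, 26->8, 27->9
Step 2: Rank sum for X: R1 = 1 + 3 + 5 + 7 + 9 = 25.
Step 3: U_X = R1 - n1(n1+1)/2 = 25 - 5*6/2 = 25 - 15 = 10.
       U_Y = n1*n2 - U_X = 20 - 10 = 10.
Step 4: No ties, so the exact null distribution of U (based on enumerating the C(9,5) = 126 equally likely rank assignments) gives the two-sided p-value.
Step 5: p-value = 1.000000; compare to alpha = 0.1. fail to reject H0.

U_X = 10, p = 1.000000, fail to reject H0 at alpha = 0.1.


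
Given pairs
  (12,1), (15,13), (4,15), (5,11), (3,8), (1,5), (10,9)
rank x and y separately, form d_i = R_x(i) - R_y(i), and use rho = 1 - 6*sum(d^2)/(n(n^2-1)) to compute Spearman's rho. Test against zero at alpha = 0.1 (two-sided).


Step 1: Rank x and y separately (midranks; no ties here).
rank(x): 12->6, 15->7, 4->3, 5->4, 3->2, 1->1, 10->5
rank(y): 1->1, 13->6, 15->7, 11->5, 8->3, 5->2, 9->4
Step 2: d_i = R_x(i) - R_y(i); compute d_i^2.
  (6-1)^2=25, (7-6)^2=1, (3-7)^2=16, (4-5)^2=1, (2-3)^2=1, (1-2)^2=1, (5-4)^2=1
sum(d^2) = 46.
Step 3: rho = 1 - 6*46 / (7*(7^2 - 1)) = 1 - 276/336 = 0.178571.
Step 4: Under H0, t = rho * sqrt((n-2)/(1-rho^2)) = 0.4058 ~ t(5).
Step 5: Two-sided p-value from the t-distribution with 5 df = 0.701658.
Step 6: alpha = 0.1. fail to reject H0.

rho = 0.1786, p = 0.701658, fail to reject H0 at alpha = 0.1.


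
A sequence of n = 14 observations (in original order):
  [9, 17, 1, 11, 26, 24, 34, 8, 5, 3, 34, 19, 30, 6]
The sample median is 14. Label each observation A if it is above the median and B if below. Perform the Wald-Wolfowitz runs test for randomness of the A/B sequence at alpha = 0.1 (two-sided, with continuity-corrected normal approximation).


Step 1: Compute median = 14; label A = above, B = below.
Labels in order: BABBAAABBBAAAB  (n_A = 7, n_B = 7)
Step 2: Count runs R = 7.
Step 3: Under H0 (random ordering), E[R] = 2*n_A*n_B/(n_A+n_B) + 1 = 2*7*7/14 + 1 = 8.0000.
        Var[R] = 2*n_A*n_B*(2*n_A*n_B - n_A - n_B) / ((n_A+n_B)^2 * (n_A+n_B-1)) = 8232/2548 = 3.2308.
        SD[R] = 1.7974.
Step 4: Continuity-corrected z = (R + 0.5 - E[R]) / SD[R] = (7 + 0.5 - 8.0000) / 1.7974 = -0.2782.
Step 5: Two-sided p-value via normal approximation = 2*(1 - Phi(|z|)) = 0.780879.
Step 6: alpha = 0.1. fail to reject H0.

R = 7, z = -0.2782, p = 0.780879, fail to reject H0.


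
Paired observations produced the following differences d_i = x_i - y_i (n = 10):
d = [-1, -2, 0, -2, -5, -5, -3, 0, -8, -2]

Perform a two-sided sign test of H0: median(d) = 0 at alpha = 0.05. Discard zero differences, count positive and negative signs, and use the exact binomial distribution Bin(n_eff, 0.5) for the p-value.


Step 1: Discard zero differences. Original n = 10; n_eff = number of nonzero differences = 8.
Nonzero differences (with sign): -1, -2, -2, -5, -5, -3, -8, -2
Step 2: Count signs: positive = 0, negative = 8.
Step 3: Under H0: P(positive) = 0.5, so the number of positives S ~ Bin(8, 0.5).
Step 4: Two-sided exact p-value = sum of Bin(8,0.5) probabilities at or below the observed probability = 0.007812.
Step 5: alpha = 0.05. reject H0.

n_eff = 8, pos = 0, neg = 8, p = 0.007812, reject H0.


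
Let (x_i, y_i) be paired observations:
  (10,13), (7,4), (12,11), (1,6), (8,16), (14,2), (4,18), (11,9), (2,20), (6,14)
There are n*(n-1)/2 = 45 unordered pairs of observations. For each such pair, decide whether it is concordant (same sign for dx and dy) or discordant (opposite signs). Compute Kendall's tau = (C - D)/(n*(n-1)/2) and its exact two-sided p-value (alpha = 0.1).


Step 1: Enumerate the 45 unordered pairs (i,j) with i<j and classify each by sign(x_j-x_i) * sign(y_j-y_i).
  (1,2):dx=-3,dy=-9->C; (1,3):dx=+2,dy=-2->D; (1,4):dx=-9,dy=-7->C; (1,5):dx=-2,dy=+3->D
  (1,6):dx=+4,dy=-11->D; (1,7):dx=-6,dy=+5->D; (1,8):dx=+1,dy=-4->D; (1,9):dx=-8,dy=+7->D
  (1,10):dx=-4,dy=+1->D; (2,3):dx=+5,dy=+7->C; (2,4):dx=-6,dy=+2->D; (2,5):dx=+1,dy=+12->C
  (2,6):dx=+7,dy=-2->D; (2,7):dx=-3,dy=+14->D; (2,8):dx=+4,dy=+5->C; (2,9):dx=-5,dy=+16->D
  (2,10):dx=-1,dy=+10->D; (3,4):dx=-11,dy=-5->C; (3,5):dx=-4,dy=+5->D; (3,6):dx=+2,dy=-9->D
  (3,7):dx=-8,dy=+7->D; (3,8):dx=-1,dy=-2->C; (3,9):dx=-10,dy=+9->D; (3,10):dx=-6,dy=+3->D
  (4,5):dx=+7,dy=+10->C; (4,6):dx=+13,dy=-4->D; (4,7):dx=+3,dy=+12->C; (4,8):dx=+10,dy=+3->C
  (4,9):dx=+1,dy=+14->C; (4,10):dx=+5,dy=+8->C; (5,6):dx=+6,dy=-14->D; (5,7):dx=-4,dy=+2->D
  (5,8):dx=+3,dy=-7->D; (5,9):dx=-6,dy=+4->D; (5,10):dx=-2,dy=-2->C; (6,7):dx=-10,dy=+16->D
  (6,8):dx=-3,dy=+7->D; (6,9):dx=-12,dy=+18->D; (6,10):dx=-8,dy=+12->D; (7,8):dx=+7,dy=-9->D
  (7,9):dx=-2,dy=+2->D; (7,10):dx=+2,dy=-4->D; (8,9):dx=-9,dy=+11->D; (8,10):dx=-5,dy=+5->D
  (9,10):dx=+4,dy=-6->D
Step 2: C = 13, D = 32, total pairs = 45.
Step 3: tau = (C - D)/(n(n-1)/2) = (13 - 32)/45 = -0.422222.
Step 4: Exact two-sided p-value (enumerate n! = 3628800 permutations of y under H0): p = 0.108313.
Step 5: alpha = 0.1. fail to reject H0.

tau_b = -0.4222 (C=13, D=32), p = 0.108313, fail to reject H0.
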